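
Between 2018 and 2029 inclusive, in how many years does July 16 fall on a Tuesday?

Day of week of July 16 in each year:
2018: Mon, 2019: Tue ✓, 2020: Thu, 2021: Fri, 2022: Sat, 2023: Sun, 2024: Tue ✓, 2025: Wed, 2026: Thu, 2027: Fri, 2028: Sun, 2029: Mon
Tuesdays: 2019, 2024.

2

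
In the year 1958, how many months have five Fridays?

4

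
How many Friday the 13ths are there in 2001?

2

The 13th falls on a Friday when the month's 13th has weekday Fri.
Jan 13 is Sat; Feb 13 is Tue; Mar 13 is Tue; Apr 13 is Fri ✓; May 13 is Sun; Jun 13 is Wed; Jul 13 is Fri ✓; Aug 13 is Mon; Sep 13 is Thu; Oct 13 is Sat; Nov 13 is Tue; Dec 13 is Thu.
Friday the 13ths: Apr, Jul.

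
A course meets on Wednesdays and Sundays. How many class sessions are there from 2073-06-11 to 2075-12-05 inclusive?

2073-06-11 is a Sunday.
That's 908 days from start to end, counting both.
908 = 7 × 129 + 5, so there are 129 full weeks plus 5 extra days.
Each full week contributes 2 days from the set (Wed, Sun): 129 × 2 = 258.
The 5 extra days are Sunday, Monday, Tuesday, Wednesday, Thursday — 2 of them qualify.
Total: 258 + 2 = 260.

260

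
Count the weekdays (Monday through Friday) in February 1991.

February 1, 1991 is a Friday.
The range spans 28 days (inclusive of both endpoints).
28 = 7 × 4, so the span is exactly 4 full weeks.
Each full week contributes 5 weekdays (Mon–Fri): 4 × 5 = 20.
Total: 20.

20 weekdays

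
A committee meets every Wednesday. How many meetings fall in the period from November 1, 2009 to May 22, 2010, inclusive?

29 Wednesdays

November 1, 2009 is a Sunday.
The range spans 203 days (inclusive of both endpoints).
203 = 7 × 29, so the span is exactly 29 full weeks.
Each full week contributes one Wednesday: 29 so far.
Total: 29.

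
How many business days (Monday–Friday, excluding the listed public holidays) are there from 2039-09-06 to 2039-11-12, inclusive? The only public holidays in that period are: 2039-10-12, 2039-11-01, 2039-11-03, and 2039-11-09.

45 business days

2039-09-06 is a Tuesday.
That's 68 days from start to end, counting both.
68 = 7 × 9 + 5, so there are 9 full weeks plus 5 extra days.
Each full week contributes 5 weekdays (Mon–Fri): 9 × 5 = 45.
The 5 extra days are Tuesday, Wednesday, Thursday, Friday, Saturday — 4 of them qualify.
Total: 45 + 4 = 49.
Holidays: 2039-10-12 (Wed); 2039-11-01 (Tue); 2039-11-03 (Thu); 2039-11-09 (Wed).
All 4 holidays fall on weekdays, so subtract 4.
Business days: 49 − 4 = 45.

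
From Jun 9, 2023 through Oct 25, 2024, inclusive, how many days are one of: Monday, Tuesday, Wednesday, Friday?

Jun 9, 2023 is a Friday.
That's 505 days from start to end, counting both.
505 = 7 × 72 + 1, so there are 72 full weeks plus 1 extra day.
Each full week contributes 4 days from the set (Mon, Tue, Wed, Fri): 72 × 4 = 288.
The 1 extra day is Friday — 1 of them qualifies.
Total: 288 + 1 = 289.

289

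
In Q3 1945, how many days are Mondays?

1945-07-01 is a Sunday.
That's 92 days from start to end, counting both.
92 = 7 × 13 + 1, so there are 13 full weeks plus 1 extra day.
Each full week contributes one Monday: 13 so far.
The 1 extra day is Sun — none qualify.
Total: 13 + 0 = 13.

13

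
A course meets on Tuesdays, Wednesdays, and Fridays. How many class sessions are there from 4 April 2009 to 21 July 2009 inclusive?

46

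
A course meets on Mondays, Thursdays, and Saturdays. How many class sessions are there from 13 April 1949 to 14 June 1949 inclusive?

13 April 1949 is a Wednesday.
The range spans 63 days (inclusive of both endpoints).
63 = 7 × 9, so the span is exactly 9 full weeks.
Each full week contributes 3 days from the set (Mon, Thu, Sat): 9 × 3 = 27.

27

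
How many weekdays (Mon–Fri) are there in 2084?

January 1, 2084 is a Saturday.
From January 1, 2084 to December 31, 2084 is 366 days inclusive.
366 = 7 × 52 + 2, so there are 52 full weeks plus 2 extra days.
Each full week contributes 5 weekdays (Mon–Fri): 52 × 5 = 260.
The 2 extra days are Sat, Sun — none qualify.
Total: 260 + 0 = 260.

260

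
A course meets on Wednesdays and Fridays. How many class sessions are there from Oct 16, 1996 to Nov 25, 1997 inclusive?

Oct 16, 1996 is a Wednesday.
The range spans 406 days (inclusive of both endpoints).
406 = 7 × 58, so the span is exactly 58 full weeks.
Each full week contributes 2 days from the set (Wed, Fri): 58 × 2 = 116.

116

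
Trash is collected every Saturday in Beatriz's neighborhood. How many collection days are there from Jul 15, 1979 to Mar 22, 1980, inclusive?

Jul 15, 1979 is a Sunday.
The range spans 252 days (inclusive of both endpoints).
252 = 7 × 36, so the span is exactly 36 full weeks.
Each full week contributes one Saturday: 36 so far.
Total: 36.

36 Saturdays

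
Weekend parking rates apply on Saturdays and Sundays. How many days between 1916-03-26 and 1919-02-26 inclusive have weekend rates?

305

1916-03-26 is a Sunday.
The range spans 1068 days (inclusive of both endpoints).
1068 = 7 × 152 + 4, so there are 152 full weeks plus 4 extra days.
Each full week contributes 2 weekend days (Sat, Sun): 152 × 2 = 304.
The 4 extra days are Sunday, Monday, Tuesday, Wednesday — 1 of them qualifies.
Total: 304 + 1 = 305.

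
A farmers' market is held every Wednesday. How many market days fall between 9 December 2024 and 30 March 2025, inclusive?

16 Wednesdays

9 December 2024 is a Monday.
That's 112 days from start to end, counting both.
112 = 7 × 16, so the span is exactly 16 full weeks.
Each full week contributes one Wednesday: 16 so far.
Total: 16.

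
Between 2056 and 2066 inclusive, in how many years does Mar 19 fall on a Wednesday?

2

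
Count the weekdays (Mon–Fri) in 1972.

Jan 1, 1972 is a Saturday.
From Jan 1, 1972 to Dec 31, 1972 is 366 days inclusive.
366 = 7 × 52 + 2, so there are 52 full weeks plus 2 extra days.
Each full week contributes 5 weekdays (Mon–Fri): 52 × 5 = 260.
The 2 extra days are Saturday, Sunday — none qualify.
Total: 260 + 0 = 260.

260 weekdays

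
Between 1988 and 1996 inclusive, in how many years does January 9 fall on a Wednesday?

1

Day of week of January 9 in each year:
1988: Sat, 1989: Mon, 1990: Tue, 1991: Wed ✓, 1992: Thu, 1993: Sat, 1994: Sun, 1995: Mon, 1996: Tue
Wednesdays: 1991.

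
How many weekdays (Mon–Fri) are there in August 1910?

Aug 1, 1910 is a Monday.
The range spans 31 days (inclusive of both endpoints).
31 = 7 × 4 + 3, so there are 4 full weeks plus 3 extra days.
Each full week contributes 5 weekdays (Mon–Fri): 4 × 5 = 20.
The 3 extra days are Monday, Tuesday, Wednesday — 3 of them qualify.
Total: 20 + 3 = 23.

23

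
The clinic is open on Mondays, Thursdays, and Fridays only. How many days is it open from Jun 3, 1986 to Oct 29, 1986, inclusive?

63

Jun 3, 1986 is a Tuesday.
From Jun 3, 1986 to Oct 29, 1986 is 149 days inclusive.
149 = 7 × 21 + 2, so there are 21 full weeks plus 2 extra days.
Each full week contributes 3 days from the set (Mon, Thu, Fri): 21 × 3 = 63.
The 2 extra days are Tuesday, Wednesday — none qualify.
Total: 63 + 0 = 63.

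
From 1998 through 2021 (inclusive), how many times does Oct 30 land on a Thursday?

3

Day of week of October 30 in each year:
1998: Fri, 1999: Sat, 2000: Mon, 2001: Tue, 2002: Wed, 2003: Thu ✓, 2004: Sat, 2005: Sun, 2006: Mon, 2007: Tue, 2008: Thu ✓, 2009: Fri, 2010: Sat, 2011: Sun, 2012: Tue, 2013: Wed, 2014: Thu ✓, 2015: Fri, 2016: Sun, 2017: Mon, 2018: Tue, 2019: Wed, 2020: Fri, 2021: Sat
Thursdays: 2003, 2008, 2014.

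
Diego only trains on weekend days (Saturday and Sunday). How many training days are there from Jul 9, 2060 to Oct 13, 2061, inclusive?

132

Jul 9, 2060 is a Friday.
From Jul 9, 2060 to Oct 13, 2061 is 462 days inclusive.
462 = 7 × 66, so the span is exactly 66 full weeks.
Each full week contributes 2 weekend days (Sat, Sun): 66 × 2 = 132.
Total: 132.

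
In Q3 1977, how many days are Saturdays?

13

Jul 1, 1977 is a Friday.
That's 92 days from start to end, counting both.
92 = 7 × 13 + 1, so there are 13 full weeks plus 1 extra day.
Each full week contributes one Saturday: 13 so far.
The 1 extra day is Friday — none qualify.
Total: 13 + 0 = 13.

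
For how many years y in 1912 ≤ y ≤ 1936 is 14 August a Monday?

3

Day of week of August 14 in each year:
1912: Wed, 1913: Thu, 1914: Fri, 1915: Sat, 1916: Mon ✓, 1917: Tue, 1918: Wed, 1919: Thu, 1920: Sat, 1921: Sun, 1922: Mon ✓, 1923: Tue, 1924: Thu, 1925: Fri, 1926: Sat, 1927: Sun, 1928: Tue, 1929: Wed, 1930: Thu, 1931: Fri, 1932: Sun, 1933: Mon ✓, 1934: Tue, 1935: Wed, 1936: Fri
Mondays: 1916, 1922, 1933.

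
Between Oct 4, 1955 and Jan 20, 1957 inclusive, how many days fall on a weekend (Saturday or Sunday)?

136

Oct 4, 1955 is a Tuesday.
That's 475 days from start to end, counting both.
475 = 7 × 67 + 6, so there are 67 full weeks plus 6 extra days.
Each full week contributes 2 weekend days (Sat, Sun): 67 × 2 = 134.
The 6 extra days are Tue, Wed, Thu, Fri, Sat, Sun — 2 of them qualify.
Total: 134 + 2 = 136.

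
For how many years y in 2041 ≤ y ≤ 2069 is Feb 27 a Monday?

4

Day of week of February 27 in each year:
2041: Wed, 2042: Thu, 2043: Fri, 2044: Sat, 2045: Mon ✓, 2046: Tue, 2047: Wed, 2048: Thu, 2049: Sat, 2050: Sun, 2051: Mon ✓, 2052: Tue, 2053: Thu, 2054: Fri, 2055: Sat, 2056: Sun, 2057: Tue, 2058: Wed, 2059: Thu, 2060: Fri, 2061: Sun, 2062: Mon ✓, 2063: Tue, 2064: Wed, 2065: Fri, 2066: Sat, 2067: Sun, 2068: Mon ✓, 2069: Wed
Mondays: 2045, 2051, 2062, 2068.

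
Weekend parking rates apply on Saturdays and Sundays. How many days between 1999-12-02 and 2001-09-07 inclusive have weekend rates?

184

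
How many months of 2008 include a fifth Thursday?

4

A month has five Thursdays exactly when Thursday falls within its first (length − 28) days.
Jan: 31 days, starts Tue → 5 of Tue, Wed, Thu ✓
Feb: 29 days, starts Fri → 5 of Fri
Mar: 31 days, starts Sat → 5 of Sat, Sun, Mon
Apr: 30 days, starts Tue → 5 of Tue, Wed
May: 31 days, starts Thu → 5 of Thu, Fri, Sat ✓
Jun: 30 days, starts Sun → 5 of Sun, Mon
Jul: 31 days, starts Tue → 5 of Tue, Wed, Thu ✓
Aug: 31 days, starts Fri → 5 of Fri, Sat, Sun
Sep: 30 days, starts Mon → 5 of Mon, Tue
Oct: 31 days, starts Wed → 5 of Wed, Thu, Fri ✓
Nov: 30 days, starts Sat → 5 of Sat, Sun
Dec: 31 days, starts Mon → 5 of Mon, Tue, Wed
Months with five Thursdays: Jan, May, Jul, Oct.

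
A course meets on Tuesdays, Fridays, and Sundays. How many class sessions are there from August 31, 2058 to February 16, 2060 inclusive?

August 31, 2058 is a Saturday.
From August 31, 2058 to February 16, 2060 is 535 days inclusive.
535 = 7 × 76 + 3, so there are 76 full weeks plus 3 extra days.
Each full week contributes 3 days from the set (Tue, Fri, Sun): 76 × 3 = 228.
The 3 extra days are Saturday, Sunday, Monday — 1 of them qualifies.
Total: 228 + 1 = 229.

229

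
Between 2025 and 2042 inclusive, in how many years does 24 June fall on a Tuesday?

Day of week of June 24 in each year:
2025: Tue ✓, 2026: Wed, 2027: Thu, 2028: Sat, 2029: Sun, 2030: Mon, 2031: Tue ✓, 2032: Thu, 2033: Fri, 2034: Sat, 2035: Sun, 2036: Tue ✓, 2037: Wed, 2038: Thu, 2039: Fri, 2040: Sun, 2041: Mon, 2042: Tue ✓
Tuesdays: 2025, 2031, 2036, 2042.

4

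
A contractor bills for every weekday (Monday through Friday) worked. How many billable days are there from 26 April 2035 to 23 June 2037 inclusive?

26 April 2035 is a Thursday.
That's 790 days from start to end, counting both.
790 = 7 × 112 + 6, so there are 112 full weeks plus 6 extra days.
Each full week contributes 5 weekdays (Mon–Fri): 112 × 5 = 560.
The 6 extra days are Thu, Fri, Sat, Sun, Mon, Tue — 4 of them qualify.
Total: 560 + 4 = 564.

564 weekdays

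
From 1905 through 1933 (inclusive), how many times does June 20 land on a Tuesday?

Day of week of June 20 in each year:
1905: Tue ✓, 1906: Wed, 1907: Thu, 1908: Sat, 1909: Sun, 1910: Mon, 1911: Tue ✓, 1912: Thu, 1913: Fri, 1914: Sat, 1915: Sun, 1916: Tue ✓, 1917: Wed, 1918: Thu, 1919: Fri, 1920: Sun, 1921: Mon, 1922: Tue ✓, 1923: Wed, 1924: Fri, 1925: Sat, 1926: Sun, 1927: Mon, 1928: Wed, 1929: Thu, 1930: Fri, 1931: Sat, 1932: Mon, 1933: Tue ✓
Tuesdays: 1905, 1911, 1916, 1922, 1933.

5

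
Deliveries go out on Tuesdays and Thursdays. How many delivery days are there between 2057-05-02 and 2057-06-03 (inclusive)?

2057-05-02 is a Wednesday.
From 2057-05-02 to 2057-06-03 is 33 days inclusive.
33 = 7 × 4 + 5, so there are 4 full weeks plus 5 extra days.
Each full week contributes 2 days from the set (Tue, Thu): 4 × 2 = 8.
The 5 extra days are Wednesday, Thursday, Friday, Saturday, Sunday — 1 of them qualifies.
Total: 8 + 1 = 9.

9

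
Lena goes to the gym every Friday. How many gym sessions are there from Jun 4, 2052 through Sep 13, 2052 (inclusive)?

15 Fridays

Jun 4, 2052 is a Tuesday.
From Jun 4, 2052 to Sep 13, 2052 is 102 days inclusive.
102 = 7 × 14 + 4, so there are 14 full weeks plus 4 extra days.
Each full week contributes one Friday: 14 so far.
The 4 extra days are Tuesday, Wednesday, Thursday, Friday — 1 of them qualifies.
Total: 14 + 1 = 15.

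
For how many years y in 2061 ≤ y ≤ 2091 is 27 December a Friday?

Day of week of December 27 in each year:
2061: Tue, 2062: Wed, 2063: Thu, 2064: Sat, 2065: Sun, 2066: Mon, 2067: Tue, 2068: Thu, 2069: Fri ✓, 2070: Sat, 2071: Sun, 2072: Tue, 2073: Wed, 2074: Thu, 2075: Fri ✓, 2076: Sun, 2077: Mon, 2078: Tue, 2079: Wed, 2080: Fri ✓, 2081: Sat, 2082: Sun, 2083: Mon, 2084: Wed, 2085: Thu, 2086: Fri ✓, 2087: Sat, 2088: Mon, 2089: Tue, 2090: Wed, 2091: Thu
Fridays: 2069, 2075, 2080, 2086.

4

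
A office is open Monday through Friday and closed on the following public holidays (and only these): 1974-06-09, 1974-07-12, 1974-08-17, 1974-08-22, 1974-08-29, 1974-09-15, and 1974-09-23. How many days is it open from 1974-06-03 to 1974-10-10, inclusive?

1974-06-03 is a Monday.
The range spans 130 days (inclusive of both endpoints).
130 = 7 × 18 + 4, so there are 18 full weeks plus 4 extra days.
Each full week contributes 5 weekdays (Mon–Fri): 18 × 5 = 90.
The 4 extra days are Monday, Tuesday, Wednesday, Thursday — 4 of them qualify.
Total: 90 + 4 = 94.
Holidays: 1974-06-09 (Sun); 1974-07-12 (Fri); 1974-08-17 (Sat); 1974-08-22 (Thu); 1974-08-29 (Thu); 1974-09-15 (Sun); 1974-09-23 (Mon).
4 of the 7 holidays fall on weekdays; the rest are weekends and were already excluded.
Business days: 94 − 4 = 90.

90 working days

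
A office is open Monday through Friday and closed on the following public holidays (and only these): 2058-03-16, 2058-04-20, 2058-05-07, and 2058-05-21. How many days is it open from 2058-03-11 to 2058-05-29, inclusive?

56

2058-03-11 is a Monday.
The range spans 80 days (inclusive of both endpoints).
80 = 7 × 11 + 3, so there are 11 full weeks plus 3 extra days.
Each full week contributes 5 weekdays (Mon–Fri): 11 × 5 = 55.
The 3 extra days are Monday, Tuesday, Wednesday — 3 of them qualify.
Total: 55 + 3 = 58.
Holidays: 2058-03-16 (Sat); 2058-04-20 (Sat); 2058-05-07 (Tue); 2058-05-21 (Tue).
2 of the 4 holidays fall on weekdays; the rest are weekends and were already excluded.
Business days: 58 − 2 = 56.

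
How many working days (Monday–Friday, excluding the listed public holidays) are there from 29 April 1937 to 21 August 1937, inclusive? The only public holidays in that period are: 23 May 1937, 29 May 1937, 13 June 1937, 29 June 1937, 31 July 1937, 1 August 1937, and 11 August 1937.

29 April 1937 is a Thursday.
The range spans 115 days (inclusive of both endpoints).
115 = 7 × 16 + 3, so there are 16 full weeks plus 3 extra days.
Each full week contributes 5 weekdays (Mon–Fri): 16 × 5 = 80.
The 3 extra days are Thursday, Friday, Saturday — 2 of them qualify.
Total: 80 + 2 = 82.
Holidays: 23 May 1937 (Sun); 29 May 1937 (Sat); 13 June 1937 (Sun); 29 June 1937 (Tue); 31 July 1937 (Sat); 1 August 1937 (Sun); 11 August 1937 (Wed).
2 of the 7 holidays fall on weekdays; the rest are weekends and were already excluded.
Business days: 82 − 2 = 80.

80 working days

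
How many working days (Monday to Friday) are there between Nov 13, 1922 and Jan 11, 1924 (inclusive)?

305

Nov 13, 1922 is a Monday.
That's 425 days from start to end, counting both.
425 = 7 × 60 + 5, so there are 60 full weeks plus 5 extra days.
Each full week contributes 5 weekdays (Mon–Fri): 60 × 5 = 300.
The 5 extra days are Mon, Tue, Wed, Thu, Fri — 5 of them qualify.
Total: 300 + 5 = 305.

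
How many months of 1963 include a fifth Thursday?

A month has five Thursdays exactly when Thursday falls within its first (length − 28) days.
Jan: 31 days, starts Tue → 5 of Tue, Wed, Thu ✓
Feb: 28 days, starts Fri → 5 of (none)
Mar: 31 days, starts Fri → 5 of Fri, Sat, Sun
Apr: 30 days, starts Mon → 5 of Mon, Tue
May: 31 days, starts Wed → 5 of Wed, Thu, Fri ✓
Jun: 30 days, starts Sat → 5 of Sat, Sun
Jul: 31 days, starts Mon → 5 of Mon, Tue, Wed
Aug: 31 days, starts Thu → 5 of Thu, Fri, Sat ✓
Sep: 30 days, starts Sun → 5 of Sun, Mon
Oct: 31 days, starts Tue → 5 of Tue, Wed, Thu ✓
Nov: 30 days, starts Fri → 5 of Fri, Sat
Dec: 31 days, starts Sun → 5 of Sun, Mon, Tue
Months with five Thursdays: Jan, May, Aug, Oct.

4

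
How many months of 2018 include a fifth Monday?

A month has five Mondays exactly when Monday falls within its first (length − 28) days.
Jan: 31 days, starts Mon → 5 of Mon, Tue, Wed ✓
Feb: 28 days, starts Thu → 5 of (none)
Mar: 31 days, starts Thu → 5 of Thu, Fri, Sat
Apr: 30 days, starts Sun → 5 of Sun, Mon ✓
May: 31 days, starts Tue → 5 of Tue, Wed, Thu
Jun: 30 days, starts Fri → 5 of Fri, Sat
Jul: 31 days, starts Sun → 5 of Sun, Mon, Tue ✓
Aug: 31 days, starts Wed → 5 of Wed, Thu, Fri
Sep: 30 days, starts Sat → 5 of Sat, Sun
Oct: 31 days, starts Mon → 5 of Mon, Tue, Wed ✓
Nov: 30 days, starts Thu → 5 of Thu, Fri
Dec: 31 days, starts Sat → 5 of Sat, Sun, Mon ✓
Months with five Mondays: Jan, Apr, Jul, Oct, Dec.

5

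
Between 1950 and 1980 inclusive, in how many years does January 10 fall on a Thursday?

5

Day of week of January 10 in each year:
1950: Tue, 1951: Wed, 1952: Thu ✓, 1953: Sat, 1954: Sun, 1955: Mon, 1956: Tue, 1957: Thu ✓, 1958: Fri, 1959: Sat, 1960: Sun, 1961: Tue, 1962: Wed, 1963: Thu ✓, 1964: Fri, 1965: Sun, 1966: Mon, 1967: Tue, 1968: Wed, 1969: Fri, 1970: Sat, 1971: Sun, 1972: Mon, 1973: Wed, 1974: Thu ✓, 1975: Fri, 1976: Sat, 1977: Mon, 1978: Tue, 1979: Wed, 1980: Thu ✓
Thursdays: 1952, 1957, 1963, 1974, 1980.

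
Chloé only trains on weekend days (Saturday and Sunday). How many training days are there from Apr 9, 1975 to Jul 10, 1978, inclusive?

Apr 9, 1975 is a Wednesday.
That's 1189 days from start to end, counting both.
1189 = 7 × 169 + 6, so there are 169 full weeks plus 6 extra days.
Each full week contributes 2 weekend days (Sat, Sun): 169 × 2 = 338.
The 6 extra days are Wed, Thu, Fri, Sat, Sun, Mon — 2 of them qualify.
Total: 338 + 2 = 340.

340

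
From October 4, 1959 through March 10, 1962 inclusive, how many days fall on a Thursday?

October 4, 1959 is a Sunday.
From October 4, 1959 to March 10, 1962 is 889 days inclusive.
889 = 7 × 127, so the span is exactly 127 full weeks.
Each full week contributes one Thursday: 127 so far.
Total: 127.

127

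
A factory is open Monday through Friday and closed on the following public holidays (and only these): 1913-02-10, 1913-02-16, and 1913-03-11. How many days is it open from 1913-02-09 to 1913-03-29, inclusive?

1913-02-09 is a Sunday.
The range spans 49 days (inclusive of both endpoints).
49 = 7 × 7, so the span is exactly 7 full weeks.
Each full week contributes 5 weekdays (Mon–Fri): 7 × 5 = 35.
Holidays: 1913-02-10 (Mon); 1913-02-16 (Sun); 1913-03-11 (Tue).
2 of the 3 holidays fall on weekdays; the rest are weekends and were already excluded.
Business days: 35 − 2 = 33.

33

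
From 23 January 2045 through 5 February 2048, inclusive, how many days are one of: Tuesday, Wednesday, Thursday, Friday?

634

23 January 2045 is a Monday.
That's 1109 days from start to end, counting both.
1109 = 7 × 158 + 3, so there are 158 full weeks plus 3 extra days.
Each full week contributes 4 days from the set (Tue, Wed, Thu, Fri): 158 × 4 = 632.
The 3 extra days are Monday, Tuesday, Wednesday — 2 of them qualify.
Total: 632 + 2 = 634.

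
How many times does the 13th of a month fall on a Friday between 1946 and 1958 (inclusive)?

22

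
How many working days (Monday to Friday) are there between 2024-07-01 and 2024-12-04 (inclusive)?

113 weekdays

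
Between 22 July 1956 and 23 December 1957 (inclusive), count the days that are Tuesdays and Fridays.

148

22 July 1956 is a Sunday.
From 22 July 1956 to 23 December 1957 is 520 days inclusive.
520 = 7 × 74 + 2, so there are 74 full weeks plus 2 extra days.
Each full week contributes 2 days from the set (Tue, Fri): 74 × 2 = 148.
The 2 extra days are Sun, Mon — none qualify.
Total: 148 + 0 = 148.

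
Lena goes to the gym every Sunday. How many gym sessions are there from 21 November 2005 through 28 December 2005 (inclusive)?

5

21 November 2005 is a Monday.
From 21 November 2005 to 28 December 2005 is 38 days inclusive.
38 = 7 × 5 + 3, so there are 5 full weeks plus 3 extra days.
Each full week contributes one Sunday: 5 so far.
The 3 extra days are Mon, Tue, Wed — none qualify.
Total: 5 + 0 = 5.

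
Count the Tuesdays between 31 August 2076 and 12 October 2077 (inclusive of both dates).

31 August 2076 is a Monday.
The range spans 408 days (inclusive of both endpoints).
408 = 7 × 58 + 2, so there are 58 full weeks plus 2 extra days.
Each full week contributes one Tuesday: 58 so far.
The 2 extra days are Monday, Tuesday — 1 of them qualifies.
Total: 58 + 1 = 59.

59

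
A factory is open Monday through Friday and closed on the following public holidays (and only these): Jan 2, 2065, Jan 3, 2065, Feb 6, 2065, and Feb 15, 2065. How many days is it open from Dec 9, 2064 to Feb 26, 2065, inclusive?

Dec 9, 2064 is a Tuesday.
The range spans 80 days (inclusive of both endpoints).
80 = 7 × 11 + 3, so there are 11 full weeks plus 3 extra days.
Each full week contributes 5 weekdays (Mon–Fri): 11 × 5 = 55.
The 3 extra days are Tuesday, Wednesday, Thursday — 3 of them qualify.
Total: 55 + 3 = 58.
Holidays: Jan 2, 2065 (Fri); Jan 3, 2065 (Sat); Feb 6, 2065 (Fri); Feb 15, 2065 (Sun).
2 of the 4 holidays fall on weekdays; the rest are weekends and were already excluded.
Business days: 58 − 2 = 56.

56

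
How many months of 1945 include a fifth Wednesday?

A month has five Wednesdays exactly when Wednesday falls within its first (length − 28) days.
Jan: 31 days, starts Mon → 5 of Mon, Tue, Wed ✓
Feb: 28 days, starts Thu → 5 of (none)
Mar: 31 days, starts Thu → 5 of Thu, Fri, Sat
Apr: 30 days, starts Sun → 5 of Sun, Mon
May: 31 days, starts Tue → 5 of Tue, Wed, Thu ✓
Jun: 30 days, starts Fri → 5 of Fri, Sat
Jul: 31 days, starts Sun → 5 of Sun, Mon, Tue
Aug: 31 days, starts Wed → 5 of Wed, Thu, Fri ✓
Sep: 30 days, starts Sat → 5 of Sat, Sun
Oct: 31 days, starts Mon → 5 of Mon, Tue, Wed ✓
Nov: 30 days, starts Thu → 5 of Thu, Fri
Dec: 31 days, starts Sat → 5 of Sat, Sun, Mon
Months with five Wednesdays: Jan, May, Aug, Oct.

4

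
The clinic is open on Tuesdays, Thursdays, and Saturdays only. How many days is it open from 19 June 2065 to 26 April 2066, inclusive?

133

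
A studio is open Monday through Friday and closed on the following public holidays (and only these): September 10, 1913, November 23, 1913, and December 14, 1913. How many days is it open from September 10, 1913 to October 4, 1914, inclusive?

277 working days

September 10, 1913 is a Wednesday.
That's 390 days from start to end, counting both.
390 = 7 × 55 + 5, so there are 55 full weeks plus 5 extra days.
Each full week contributes 5 weekdays (Mon–Fri): 55 × 5 = 275.
The 5 extra days are Wednesday, Thursday, Friday, Saturday, Sunday — 3 of them qualify.
Total: 275 + 3 = 278.
Holidays: September 10, 1913 (Wed); November 23, 1913 (Sun); December 14, 1913 (Sun).
1 of the 3 holidays fall on weekdays; the rest are weekends and were already excluded.
Business days: 278 − 1 = 277.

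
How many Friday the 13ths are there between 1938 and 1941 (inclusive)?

Friday-the-13ths by year:
1938: May
1939: Jan, Oct
1940: Sep, Dec
1941: Jun

6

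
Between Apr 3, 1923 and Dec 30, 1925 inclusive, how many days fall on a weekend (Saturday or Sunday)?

286

Apr 3, 1923 is a Tuesday.
The range spans 1003 days (inclusive of both endpoints).
1003 = 7 × 143 + 2, so there are 143 full weeks plus 2 extra days.
Each full week contributes 2 weekend days (Sat, Sun): 143 × 2 = 286.
The 2 extra days are Tuesday, Wednesday — none qualify.
Total: 286 + 0 = 286.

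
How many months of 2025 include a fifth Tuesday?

A month has five Tuesdays exactly when Tuesday falls within its first (length − 28) days.
Jan: 31 days, starts Wed → 5 of Wed, Thu, Fri
Feb: 28 days, starts Sat → 5 of (none)
Mar: 31 days, starts Sat → 5 of Sat, Sun, Mon
Apr: 30 days, starts Tue → 5 of Tue, Wed ✓
May: 31 days, starts Thu → 5 of Thu, Fri, Sat
Jun: 30 days, starts Sun → 5 of Sun, Mon
Jul: 31 days, starts Tue → 5 of Tue, Wed, Thu ✓
Aug: 31 days, starts Fri → 5 of Fri, Sat, Sun
Sep: 30 days, starts Mon → 5 of Mon, Tue ✓
Oct: 31 days, starts Wed → 5 of Wed, Thu, Fri
Nov: 30 days, starts Sat → 5 of Sat, Sun
Dec: 31 days, starts Mon → 5 of Mon, Tue, Wed ✓
Months with five Tuesdays: Apr, Jul, Sep, Dec.

4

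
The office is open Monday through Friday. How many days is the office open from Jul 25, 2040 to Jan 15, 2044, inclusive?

908

Jul 25, 2040 is a Wednesday.
The range spans 1270 days (inclusive of both endpoints).
1270 = 7 × 181 + 3, so there are 181 full weeks plus 3 extra days.
Each full week contributes 5 weekdays (Mon–Fri): 181 × 5 = 905.
The 3 extra days are Wednesday, Thursday, Friday — 3 of them qualify.
Total: 905 + 3 = 908.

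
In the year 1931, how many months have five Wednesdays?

4

A month has five Wednesdays exactly when Wednesday falls within its first (length − 28) days.
Jan: 31 days, starts Thu → 5 of Thu, Fri, Sat
Feb: 28 days, starts Sun → 5 of (none)
Mar: 31 days, starts Sun → 5 of Sun, Mon, Tue
Apr: 30 days, starts Wed → 5 of Wed, Thu ✓
May: 31 days, starts Fri → 5 of Fri, Sat, Sun
Jun: 30 days, starts Mon → 5 of Mon, Tue
Jul: 31 days, starts Wed → 5 of Wed, Thu, Fri ✓
Aug: 31 days, starts Sat → 5 of Sat, Sun, Mon
Sep: 30 days, starts Tue → 5 of Tue, Wed ✓
Oct: 31 days, starts Thu → 5 of Thu, Fri, Sat
Nov: 30 days, starts Sun → 5 of Sun, Mon
Dec: 31 days, starts Tue → 5 of Tue, Wed, Thu ✓
Months with five Wednesdays: Apr, Jul, Sep, Dec.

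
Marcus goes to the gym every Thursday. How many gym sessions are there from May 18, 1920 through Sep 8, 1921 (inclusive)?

May 18, 1920 is a Tuesday.
That's 479 days from start to end, counting both.
479 = 7 × 68 + 3, so there are 68 full weeks plus 3 extra days.
Each full week contributes one Thursday: 68 so far.
The 3 extra days are Tue, Wed, Thu — 1 of them qualifies.
Total: 68 + 1 = 69.

69 Thursdays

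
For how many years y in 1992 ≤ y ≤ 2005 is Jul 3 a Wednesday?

Day of week of July 3 in each year:
1992: Fri, 1993: Sat, 1994: Sun, 1995: Mon, 1996: Wed ✓, 1997: Thu, 1998: Fri, 1999: Sat, 2000: Mon, 2001: Tue, 2002: Wed ✓, 2003: Thu, 2004: Sat, 2005: Sun
Wednesdays: 1996, 2002.

2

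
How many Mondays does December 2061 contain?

4

2061-12-01 is a Thursday.
From 2061-12-01 to 2061-12-31 is 31 days inclusive.
31 = 7 × 4 + 3, so there are 4 full weeks plus 3 extra days.
Each full week contributes one Monday: 4 so far.
The 3 extra days are Thursday, Friday, Saturday — none qualify.
Total: 4 + 0 = 4.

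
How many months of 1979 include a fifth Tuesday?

A month has five Tuesdays exactly when Tuesday falls within its first (length − 28) days.
Jan: 31 days, starts Mon → 5 of Mon, Tue, Wed ✓
Feb: 28 days, starts Thu → 5 of (none)
Mar: 31 days, starts Thu → 5 of Thu, Fri, Sat
Apr: 30 days, starts Sun → 5 of Sun, Mon
May: 31 days, starts Tue → 5 of Tue, Wed, Thu ✓
Jun: 30 days, starts Fri → 5 of Fri, Sat
Jul: 31 days, starts Sun → 5 of Sun, Mon, Tue ✓
Aug: 31 days, starts Wed → 5 of Wed, Thu, Fri
Sep: 30 days, starts Sat → 5 of Sat, Sun
Oct: 31 days, starts Mon → 5 of Mon, Tue, Wed ✓
Nov: 30 days, starts Thu → 5 of Thu, Fri
Dec: 31 days, starts Sat → 5 of Sat, Sun, Mon
Months with five Tuesdays: Jan, May, Jul, Oct.

4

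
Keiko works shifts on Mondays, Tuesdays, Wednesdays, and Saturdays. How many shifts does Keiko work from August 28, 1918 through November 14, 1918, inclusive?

August 28, 1918 is a Wednesday.
That's 79 days from start to end, counting both.
79 = 7 × 11 + 2, so there are 11 full weeks plus 2 extra days.
Each full week contributes 4 days from the set (Mon, Tue, Wed, Sat): 11 × 4 = 44.
The 2 extra days are Wednesday, Thursday — 1 of them qualifies.
Total: 44 + 1 = 45.

45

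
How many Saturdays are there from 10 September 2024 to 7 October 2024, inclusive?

4 Saturdays

10 September 2024 is a Tuesday.
The range spans 28 days (inclusive of both endpoints).
28 = 7 × 4, so the span is exactly 4 full weeks.
Each full week contributes one Saturday: 4 so far.
Total: 4.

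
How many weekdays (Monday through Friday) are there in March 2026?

Mar 1, 2026 is a Sunday.
That's 31 days from start to end, counting both.
31 = 7 × 4 + 3, so there are 4 full weeks plus 3 extra days.
Each full week contributes 5 weekdays (Mon–Fri): 4 × 5 = 20.
The 3 extra days are Sun, Mon, Tue — 2 of them qualify.
Total: 20 + 2 = 22.

22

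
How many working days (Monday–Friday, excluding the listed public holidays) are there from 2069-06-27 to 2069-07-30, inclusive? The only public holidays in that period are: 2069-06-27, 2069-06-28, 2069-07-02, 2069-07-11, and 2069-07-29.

19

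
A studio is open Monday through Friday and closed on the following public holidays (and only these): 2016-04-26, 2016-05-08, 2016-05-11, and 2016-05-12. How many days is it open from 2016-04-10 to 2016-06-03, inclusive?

2016-04-10 is a Sunday.
That's 55 days from start to end, counting both.
55 = 7 × 7 + 6, so there are 7 full weeks plus 6 extra days.
Each full week contributes 5 weekdays (Mon–Fri): 7 × 5 = 35.
The 6 extra days are Sun, Mon, Tue, Wed, Thu, Fri — 5 of them qualify.
Total: 35 + 5 = 40.
Holidays: 2016-04-26 (Tue); 2016-05-08 (Sun); 2016-05-11 (Wed); 2016-05-12 (Thu).
3 of the 4 holidays fall on weekdays; the rest are weekends and were already excluded.
Business days: 40 − 3 = 37.

37 business days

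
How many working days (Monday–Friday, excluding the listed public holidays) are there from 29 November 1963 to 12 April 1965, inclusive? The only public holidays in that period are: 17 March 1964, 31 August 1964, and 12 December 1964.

355 working days

29 November 1963 is a Friday.
From 29 November 1963 to 12 April 1965 is 501 days inclusive.
501 = 7 × 71 + 4, so there are 71 full weeks plus 4 extra days.
Each full week contributes 5 weekdays (Mon–Fri): 71 × 5 = 355.
The 4 extra days are Friday, Saturday, Sunday, Monday — 2 of them qualify.
Total: 355 + 2 = 357.
Holidays: 17 March 1964 (Tue); 31 August 1964 (Mon); 12 December 1964 (Sat).
2 of the 3 holidays fall on weekdays; the rest are weekends and were already excluded.
Business days: 357 − 2 = 355.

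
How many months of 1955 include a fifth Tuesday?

4

A month has five Tuesdays exactly when Tuesday falls within its first (length − 28) days.
Jan: 31 days, starts Sat → 5 of Sat, Sun, Mon
Feb: 28 days, starts Tue → 5 of (none)
Mar: 31 days, starts Tue → 5 of Tue, Wed, Thu ✓
Apr: 30 days, starts Fri → 5 of Fri, Sat
May: 31 days, starts Sun → 5 of Sun, Mon, Tue ✓
Jun: 30 days, starts Wed → 5 of Wed, Thu
Jul: 31 days, starts Fri → 5 of Fri, Sat, Sun
Aug: 31 days, starts Mon → 5 of Mon, Tue, Wed ✓
Sep: 30 days, starts Thu → 5 of Thu, Fri
Oct: 31 days, starts Sat → 5 of Sat, Sun, Mon
Nov: 30 days, starts Tue → 5 of Tue, Wed ✓
Dec: 31 days, starts Thu → 5 of Thu, Fri, Sat
Months with five Tuesdays: Mar, May, Aug, Nov.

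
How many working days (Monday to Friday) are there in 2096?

261 weekdays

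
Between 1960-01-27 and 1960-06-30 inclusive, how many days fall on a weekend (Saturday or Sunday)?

1960-01-27 is a Wednesday.
That's 156 days from start to end, counting both.
156 = 7 × 22 + 2, so there are 22 full weeks plus 2 extra days.
Each full week contributes 2 weekend days (Sat, Sun): 22 × 2 = 44.
The 2 extra days are Wed, Thu — none qualify.
Total: 44 + 0 = 44.

44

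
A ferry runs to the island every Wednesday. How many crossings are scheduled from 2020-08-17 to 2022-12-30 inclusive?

124 Wednesdays

2020-08-17 is a Monday.
The range spans 866 days (inclusive of both endpoints).
866 = 7 × 123 + 5, so there are 123 full weeks plus 5 extra days.
Each full week contributes one Wednesday: 123 so far.
The 5 extra days are Monday, Tuesday, Wednesday, Thursday, Friday — 1 of them qualifies.
Total: 123 + 1 = 124.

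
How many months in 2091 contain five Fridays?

4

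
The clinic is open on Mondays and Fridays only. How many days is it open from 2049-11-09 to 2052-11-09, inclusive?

313

2049-11-09 is a Tuesday.
From 2049-11-09 to 2052-11-09 is 1097 days inclusive.
1097 = 7 × 156 + 5, so there are 156 full weeks plus 5 extra days.
Each full week contributes 2 days from the set (Mon, Fri): 156 × 2 = 312.
The 5 extra days are Tue, Wed, Thu, Fri, Sat — 1 of them qualifies.
Total: 312 + 1 = 313.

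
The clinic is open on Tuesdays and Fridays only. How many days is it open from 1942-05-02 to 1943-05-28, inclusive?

112

1942-05-02 is a Saturday.
From 1942-05-02 to 1943-05-28 is 392 days inclusive.
392 = 7 × 56, so the span is exactly 56 full weeks.
Each full week contributes 2 days from the set (Tue, Fri): 56 × 2 = 112.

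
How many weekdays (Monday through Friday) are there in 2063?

261

1 January 2063 is a Monday.
From 1 January 2063 to 31 December 2063 is 365 days inclusive.
365 = 7 × 52 + 1, so there are 52 full weeks plus 1 extra day.
Each full week contributes 5 weekdays (Mon–Fri): 52 × 5 = 260.
The 1 extra day is Mon — 1 of them qualifies.
Total: 260 + 1 = 261.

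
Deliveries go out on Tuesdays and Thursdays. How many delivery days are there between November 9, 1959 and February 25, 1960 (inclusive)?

32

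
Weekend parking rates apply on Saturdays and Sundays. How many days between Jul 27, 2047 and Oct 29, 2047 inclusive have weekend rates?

28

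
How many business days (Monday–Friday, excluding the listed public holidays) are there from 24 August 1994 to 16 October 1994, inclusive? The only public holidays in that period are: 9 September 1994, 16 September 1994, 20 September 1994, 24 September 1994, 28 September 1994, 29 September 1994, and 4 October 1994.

32 business days

24 August 1994 is a Wednesday.
The range spans 54 days (inclusive of both endpoints).
54 = 7 × 7 + 5, so there are 7 full weeks plus 5 extra days.
Each full week contributes 5 weekdays (Mon–Fri): 7 × 5 = 35.
The 5 extra days are Wed, Thu, Fri, Sat, Sun — 3 of them qualify.
Total: 35 + 3 = 38.
Holidays: 9 September 1994 (Fri); 16 September 1994 (Fri); 20 September 1994 (Tue); 24 September 1994 (Sat); 28 September 1994 (Wed); 29 September 1994 (Thu); 4 October 1994 (Tue).
6 of the 7 holidays fall on weekdays; the rest are weekends and were already excluded.
Business days: 38 − 6 = 32.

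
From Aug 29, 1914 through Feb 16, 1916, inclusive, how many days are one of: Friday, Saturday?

153

Aug 29, 1914 is a Saturday.
That's 537 days from start to end, counting both.
537 = 7 × 76 + 5, so there are 76 full weeks plus 5 extra days.
Each full week contributes 2 days from the set (Fri, Sat): 76 × 2 = 152.
The 5 extra days are Sat, Sun, Mon, Tue, Wed — 1 of them qualifies.
Total: 152 + 1 = 153.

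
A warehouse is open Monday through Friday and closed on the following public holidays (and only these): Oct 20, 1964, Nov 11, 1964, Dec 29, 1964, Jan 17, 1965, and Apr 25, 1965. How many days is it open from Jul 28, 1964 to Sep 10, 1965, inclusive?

Jul 28, 1964 is a Tuesday.
That's 410 days from start to end, counting both.
410 = 7 × 58 + 4, so there are 58 full weeks plus 4 extra days.
Each full week contributes 5 weekdays (Mon–Fri): 58 × 5 = 290.
The 4 extra days are Tue, Wed, Thu, Fri — 4 of them qualify.
Total: 290 + 4 = 294.
Holidays: Oct 20, 1964 (Tue); Nov 11, 1964 (Wed); Dec 29, 1964 (Tue); Jan 17, 1965 (Sun); Apr 25, 1965 (Sun).
3 of the 5 holidays fall on weekdays; the rest are weekends and were already excluded.
Business days: 294 − 3 = 291.

291 business days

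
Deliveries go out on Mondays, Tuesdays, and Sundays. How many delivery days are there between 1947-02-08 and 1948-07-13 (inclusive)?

1947-02-08 is a Saturday.
That's 522 days from start to end, counting both.
522 = 7 × 74 + 4, so there are 74 full weeks plus 4 extra days.
Each full week contributes 3 days from the set (Mon, Tue, Sun): 74 × 3 = 222.
The 4 extra days are Sat, Sun, Mon, Tue — 3 of them qualify.
Total: 222 + 3 = 225.

225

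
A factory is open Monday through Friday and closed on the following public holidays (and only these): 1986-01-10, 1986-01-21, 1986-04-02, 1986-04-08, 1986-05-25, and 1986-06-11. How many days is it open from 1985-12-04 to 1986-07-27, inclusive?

1985-12-04 is a Wednesday.
From 1985-12-04 to 1986-07-27 is 236 days inclusive.
236 = 7 × 33 + 5, so there are 33 full weeks plus 5 extra days.
Each full week contributes 5 weekdays (Mon–Fri): 33 × 5 = 165.
The 5 extra days are Wednesday, Thursday, Friday, Saturday, Sunday — 3 of them qualify.
Total: 165 + 3 = 168.
Holidays: 1986-01-10 (Fri); 1986-01-21 (Tue); 1986-04-02 (Wed); 1986-04-08 (Tue); 1986-05-25 (Sun); 1986-06-11 (Wed).
5 of the 6 holidays fall on weekdays; the rest are weekends and were already excluded.
Business days: 168 − 5 = 163.

163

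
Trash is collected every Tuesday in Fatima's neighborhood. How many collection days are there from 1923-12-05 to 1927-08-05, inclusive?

191

1923-12-05 is a Wednesday.
From 1923-12-05 to 1927-08-05 is 1340 days inclusive.
1340 = 7 × 191 + 3, so there are 191 full weeks plus 3 extra days.
Each full week contributes one Tuesday: 191 so far.
The 3 extra days are Wed, Thu, Fri — none qualify.
Total: 191 + 0 = 191.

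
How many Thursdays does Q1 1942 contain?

13

1 January 1942 is a Thursday.
The range spans 90 days (inclusive of both endpoints).
90 = 7 × 12 + 6, so there are 12 full weeks plus 6 extra days.
Each full week contributes one Thursday: 12 so far.
The 6 extra days are Thursday, Friday, Saturday, Sunday, Monday, Tuesday — 1 of them qualifies.
Total: 12 + 1 = 13.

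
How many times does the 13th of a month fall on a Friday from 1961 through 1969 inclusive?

15

Friday-the-13ths by year:
1961: Jan, Oct
1962: Apr, Jul
1963: Sep, Dec
1964: Mar, Nov
1965: Aug
1966: May
1967: Jan, Oct
1968: Sep, Dec
1969: Jun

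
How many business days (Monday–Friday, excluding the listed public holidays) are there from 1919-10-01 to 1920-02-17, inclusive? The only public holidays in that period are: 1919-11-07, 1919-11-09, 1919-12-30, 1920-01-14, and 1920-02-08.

97 business days

1919-10-01 is a Wednesday.
From 1919-10-01 to 1920-02-17 is 140 days inclusive.
140 = 7 × 20, so the span is exactly 20 full weeks.
Each full week contributes 5 weekdays (Mon–Fri): 20 × 5 = 100.
Holidays: 1919-11-07 (Fri); 1919-11-09 (Sun); 1919-12-30 (Tue); 1920-01-14 (Wed); 1920-02-08 (Sun).
3 of the 5 holidays fall on weekdays; the rest are weekends and were already excluded.
Business days: 100 − 3 = 97.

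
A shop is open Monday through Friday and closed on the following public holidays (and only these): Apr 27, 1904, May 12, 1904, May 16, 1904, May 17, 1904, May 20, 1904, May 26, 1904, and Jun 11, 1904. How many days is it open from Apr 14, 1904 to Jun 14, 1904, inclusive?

Apr 14, 1904 is a Thursday.
From Apr 14, 1904 to Jun 14, 1904 is 62 days inclusive.
62 = 7 × 8 + 6, so there are 8 full weeks plus 6 extra days.
Each full week contributes 5 weekdays (Mon–Fri): 8 × 5 = 40.
The 6 extra days are Thursday, Friday, Saturday, Sunday, Monday, Tuesday — 4 of them qualify.
Total: 40 + 4 = 44.
Holidays: Apr 27, 1904 (Wed); May 12, 1904 (Thu); May 16, 1904 (Mon); May 17, 1904 (Tue); May 20, 1904 (Fri); May 26, 1904 (Thu); Jun 11, 1904 (Sat).
6 of the 7 holidays fall on weekdays; the rest are weekends and were already excluded.
Business days: 44 − 6 = 38.

38 business days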